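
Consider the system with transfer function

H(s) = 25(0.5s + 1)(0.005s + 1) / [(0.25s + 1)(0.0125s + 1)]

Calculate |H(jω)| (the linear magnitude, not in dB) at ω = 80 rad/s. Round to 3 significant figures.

At ω = 80 rad/s:
zero (1 + j80·0.5) = 1 + j40 → |·| ≈ 40.012, ∠ ≈ 88.57°
zero (1 + j80·0.005) = 1 + j0.4 → |·| ≈ 1.077, ∠ ≈ 21.80°
pole (1 + j80·0.25) = 1 + j20 → |·| ≈ 20.025, ∠ ≈ 87.14°
pole (1 + j80·0.0125) = 1 + j1 → |·| ≈ 1.4142, ∠ ≈ 45.00°
|H| = 25 · 40.012 · 1.077 / (20.025 · 1.4142) ≈ 38.042

38.0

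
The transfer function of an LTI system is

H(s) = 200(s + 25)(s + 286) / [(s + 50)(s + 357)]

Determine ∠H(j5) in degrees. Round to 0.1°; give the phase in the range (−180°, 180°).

At s = jω = j5:
zero (s+25): 25 + j5 → |·| = √(25²+5²) = √650 ≈ 25.495, ∠ = arctan(5/25) ≈ 11.31°
zero (s+286): 286 + j5 → |·| = √(286²+5²) = √81821 ≈ 286.04, ∠ = arctan(5/286) ≈ 1.00°
pole (s+50): 50 + j5 → |·| = √(50²+5²) = √2525 ≈ 50.249, ∠ = arctan(5/50) ≈ 5.71°
pole (s+357): 357 + j5 → |·| = √(357²+5²) = √127474 ≈ 357.04, ∠ = arctan(5/357) ≈ 0.80°
∠H = 12.31° − 6.51° = 5.80°

5.8°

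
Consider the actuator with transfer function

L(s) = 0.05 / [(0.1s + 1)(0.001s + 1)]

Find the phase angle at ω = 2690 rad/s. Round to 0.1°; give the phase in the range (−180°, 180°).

-159.4°

At ω = 2690 rad/s:
pole (1 + j2690·0.1) = 1 + j269 → |·| ≈ 269, ∠ ≈ 89.79°
pole (1 + j2690·0.001) = 1 + j2.69 → |·| ≈ 2.8699, ∠ ≈ 69.61°
∠L = (0°) − (89.79° + 69.61°) = -159.40°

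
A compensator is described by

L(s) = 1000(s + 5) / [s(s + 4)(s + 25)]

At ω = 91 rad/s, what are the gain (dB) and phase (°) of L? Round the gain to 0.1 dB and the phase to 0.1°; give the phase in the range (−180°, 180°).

-18.7 dB, -165.3°

At s = jω = j91:
zero (s+5): 5 + j91 → |·| = √(5²+91²) = √8306 ≈ 91.137, ∠ = arctan(91/5) ≈ 86.86°
pole (s+4): 4 + j91 → |·| = √(4²+91²) = √8297 ≈ 91.088, ∠ = arctan(91/4) ≈ 87.48°
pole (s+25): 25 + j91 → |·| = √(25²+91²) = √8906 ≈ 94.372, ∠ = arctan(91/25) ≈ 74.64°
pole at origin: |s| = 91, ∠ = 90.00° (in denominator)
|L| = 1000 · 91.137 / 7.8225e+05 ≈ 0.11651
Gain = 20 log₁₀(0.11651) ≈ -18.67 dB
∠L = 86.86° − 252.12° = -165.26°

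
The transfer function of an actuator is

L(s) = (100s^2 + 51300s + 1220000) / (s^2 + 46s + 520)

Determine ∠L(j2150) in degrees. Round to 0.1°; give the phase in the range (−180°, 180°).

Substitute s = j2150:
Numerator: 100(j2150)^2 + 51300(j2150) + 1220000 = -461030000 + j110295000
Denominator: (j2150)^2 + 46(j2150) + 520 = -4621980 + j98900
|N| = √(461030000² + 110295000²) ≈ 4.7404e+08, ∠N ≈ 166.55°
|D| = √(4621980² + 98900²) ≈ 4.623e+06, ∠D ≈ 178.77°
∠L = 166.55° − 178.77° = -12.22°

-12.2°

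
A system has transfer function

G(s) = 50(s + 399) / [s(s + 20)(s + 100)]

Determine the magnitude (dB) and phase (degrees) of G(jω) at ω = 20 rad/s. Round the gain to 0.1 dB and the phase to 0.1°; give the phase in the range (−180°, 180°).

-9.2 dB, -143.4°

At s = jω = j20:
zero (s+399): 399 + j20 → |·| = √(399²+20²) = √159601 ≈ 399.5, ∠ = arctan(20/399) ≈ 2.87°
pole (s+20): 20 + j20 → |·| = √(20²+20²) = √800 ≈ 28.284, ∠ = arctan(20/20) ≈ 45.00°
pole (s+100): 100 + j20 → |·| = √(100²+20²) = √10400 ≈ 101.98, ∠ = arctan(20/100) ≈ 11.31°
pole at origin: |s| = 20, ∠ = 90.00° (in denominator)
|G| = 50 · 399.5 / 57688 ≈ 0.34626
Gain = 20 log₁₀(0.34626) ≈ -9.21 dB
∠G = 2.87° − 146.31° = -143.44°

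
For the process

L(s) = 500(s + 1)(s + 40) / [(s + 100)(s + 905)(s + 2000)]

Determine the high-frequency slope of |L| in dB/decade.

-20 dB/decade

Each pole contributes −20 dB/decade at high frequency; each zero contributes +20 dB/decade.
Net: 2 zero(s) − 3 pole(s) → -20 dB/decade.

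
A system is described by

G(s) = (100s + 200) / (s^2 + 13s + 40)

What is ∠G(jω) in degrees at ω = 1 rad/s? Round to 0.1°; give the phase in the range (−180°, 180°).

Substitute s = j1:
Numerator: 100(j1) + 200 = 200 + j100
Denominator: (j1)^2 + 13(j1) + 40 = 39 + j13
|N| = √(200² + 100²) ≈ 223.61, ∠N ≈ 26.57°
|D| = √(39² + 13²) ≈ 41.11, ∠D ≈ 18.43°
∠G = 26.57° − 18.43° = 8.14°

8.1°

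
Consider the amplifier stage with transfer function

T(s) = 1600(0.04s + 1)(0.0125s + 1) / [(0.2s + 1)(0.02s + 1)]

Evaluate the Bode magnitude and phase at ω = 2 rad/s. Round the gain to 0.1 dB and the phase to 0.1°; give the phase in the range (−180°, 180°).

At ω = 2 rad/s:
zero (1 + j2·0.04) = 1 + j0.08 → |·| ≈ 1.0032, ∠ ≈ 4.57°
zero (1 + j2·0.0125) = 1 + j0.025 → |·| ≈ 1.0003, ∠ ≈ 1.43°
pole (1 + j2·0.2) = 1 + j0.4 → |·| ≈ 1.077, ∠ ≈ 21.80°
pole (1 + j2·0.02) = 1 + j0.04 → |·| ≈ 1.0008, ∠ ≈ 2.29°
|T| = 1600 · 1.0032 · 1.0003 / (1.077 · 1.0008) ≈ 1489.6
Gain = 20 log₁₀(1489.6) ≈ 63.46 dB
∠T = (4.57° + 1.43°) − (21.80° + 2.29°) = -18.09°

63.5 dB, -18.1°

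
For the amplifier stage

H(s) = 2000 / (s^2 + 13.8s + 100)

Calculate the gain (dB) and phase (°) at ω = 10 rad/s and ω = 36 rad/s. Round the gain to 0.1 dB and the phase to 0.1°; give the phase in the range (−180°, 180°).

At s = jω = j10:
quadratic: (j10)² + 13.8·j10 + 100 = 0 + j138 → |·| ≈ 138, ∠ ≈ 90.00°
|H| = 2000 / 138 ≈ 14.493
Gain = 20 log₁₀(14.493) ≈ 23.22 dB
∠H = 0.00° − 90.00° = -90.00°

At s = jω = j36:
quadratic: (j36)² + 13.8·j36 + 100 = -1196 + j496.8 → |·| ≈ 1295.1, ∠ ≈ 157.44°
|H| = 2000 / 1295.1 ≈ 1.5443
Gain = 20 log₁₀(1.5443) ≈ 3.77 dB
∠H = 0.00° − 157.44° = -157.44°

ω = 10: 23.2 dB, -90.0°; ω = 36: 3.8 dB, -157.4°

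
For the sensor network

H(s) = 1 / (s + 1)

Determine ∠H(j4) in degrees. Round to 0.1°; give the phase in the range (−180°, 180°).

-76.0°

At s = jω = j4:
pole (s+1): 1 + j4 → |·| = √(1²+4²) = √17 ≈ 4.1231, ∠ = arctan(4/1) ≈ 75.96°
∠H = 0.00° − 75.96° = -75.96°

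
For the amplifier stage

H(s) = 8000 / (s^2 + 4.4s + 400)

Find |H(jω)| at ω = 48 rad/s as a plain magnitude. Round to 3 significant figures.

4.18

At s = jω = j48:
quadratic: (j48)² + 4.4·j48 + 400 = -1904 + j211.2 → |·| ≈ 1915.7, ∠ ≈ 173.67°
|H| = 8000 / 1915.7 ≈ 4.176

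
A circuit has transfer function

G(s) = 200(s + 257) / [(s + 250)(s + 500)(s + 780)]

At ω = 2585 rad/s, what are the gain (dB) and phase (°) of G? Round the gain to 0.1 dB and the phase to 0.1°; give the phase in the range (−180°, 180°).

At s = jω = j2585:
zero (s+257): 257 + j2585 → |·| = √(257²+2585²) = √6748274 ≈ 2597.7, ∠ = arctan(2585/257) ≈ 84.32°
pole (s+250): 250 + j2585 → |·| = √(250²+2585²) = √6744725 ≈ 2597.1, ∠ = arctan(2585/250) ≈ 84.48°
pole (s+500): 500 + j2585 → |·| = √(500²+2585²) = √6932225 ≈ 2632.9, ∠ = arctan(2585/500) ≈ 79.05°
pole (s+780): 780 + j2585 → |·| = √(780²+2585²) = √7290625 ≈ 2700.1, ∠ = arctan(2585/780) ≈ 73.21°
|G| = 200 · 2597.7 / 1.8463e+10 ≈ 2.814e-05
Gain = 20 log₁₀(2.814e-05) ≈ -91.01 dB
∠G = 84.32° − 236.74° = -152.42°

-91.0 dB, -152.4°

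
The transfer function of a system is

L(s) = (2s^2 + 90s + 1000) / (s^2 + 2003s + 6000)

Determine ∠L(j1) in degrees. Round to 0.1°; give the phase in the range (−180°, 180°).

-13.3°

Substitute s = j1:
Numerator: 2(j1)^2 + 90(j1) + 1000 = 998 + j90
Denominator: (j1)^2 + 2003(j1) + 6000 = 5999 + j2003
|N| = √(998² + 90²) ≈ 1002, ∠N ≈ 5.15°
|D| = √(5999² + 2003²) ≈ 6324.6, ∠D ≈ 18.46°
∠L = 5.15° − 18.46° = -13.31°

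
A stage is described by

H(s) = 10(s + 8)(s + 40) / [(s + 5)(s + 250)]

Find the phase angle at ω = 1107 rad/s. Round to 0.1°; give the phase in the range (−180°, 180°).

At s = jω = j1107:
zero (s+8): 8 + j1107 → |·| = √(8²+1107²) = √1225513 ≈ 1107, ∠ = arctan(1107/8) ≈ 89.59°
zero (s+40): 40 + j1107 → |·| = √(40²+1107²) = √1227049 ≈ 1107.7, ∠ = arctan(1107/40) ≈ 87.93°
pole (s+5): 5 + j1107 → |·| = √(5²+1107²) = √1225474 ≈ 1107, ∠ = arctan(1107/5) ≈ 89.74°
pole (s+250): 250 + j1107 → |·| = √(250²+1107²) = √1287949 ≈ 1134.9, ∠ = arctan(1107/250) ≈ 77.27°
∠H = 177.52° − 167.01° = 10.51°

10.5°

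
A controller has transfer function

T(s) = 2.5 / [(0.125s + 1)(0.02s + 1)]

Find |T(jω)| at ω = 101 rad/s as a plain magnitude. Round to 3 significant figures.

0.0876

At ω = 101 rad/s:
pole (1 + j101·0.125) = 1 + j12.625 → |·| ≈ 12.665, ∠ ≈ 85.47°
pole (1 + j101·0.02) = 1 + j2.02 → |·| ≈ 2.254, ∠ ≈ 63.66°
|T| = 2.5 · 1 / (12.665 · 2.254) ≈ 0.087575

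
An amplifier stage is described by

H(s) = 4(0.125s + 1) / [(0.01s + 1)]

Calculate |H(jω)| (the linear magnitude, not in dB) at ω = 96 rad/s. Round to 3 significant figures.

34.7

At ω = 96 rad/s:
zero (1 + j96·0.125) = 1 + j12 → |·| ≈ 12.042, ∠ ≈ 85.24°
pole (1 + j96·0.01) = 1 + j0.96 → |·| ≈ 1.3862, ∠ ≈ 43.83°
|H| = 4 · 12.042 / (1.3862) ≈ 34.748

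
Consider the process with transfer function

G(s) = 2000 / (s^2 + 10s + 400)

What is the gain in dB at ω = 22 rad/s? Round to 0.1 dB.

18.6 dB

At s = jω = j22:
quadratic: (j22)² + 10·j22 + 400 = -84 + j220 → |·| ≈ 235.49, ∠ ≈ 110.90°
|G| = 2000 / 235.49 ≈ 8.4929
Gain = 20 log₁₀(8.4929) ≈ 18.58 dB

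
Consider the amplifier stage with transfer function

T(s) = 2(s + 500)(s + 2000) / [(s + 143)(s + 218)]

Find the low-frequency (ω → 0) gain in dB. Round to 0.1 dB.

36.1 dB

T(0) = 2·500·2000 / (143·218) ≈ 64.156
20 log₁₀(64.156) ≈ 36.14 dB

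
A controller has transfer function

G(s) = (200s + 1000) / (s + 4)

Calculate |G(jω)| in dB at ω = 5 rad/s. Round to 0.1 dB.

Substitute s = j5:
Numerator: 200(j5) + 1000 = 1000 + j1000
Denominator: (j5) + 4 = 4 + j5
|N| = √(1000² + 1000²) ≈ 1414.2, ∠N ≈ 45.00°
|D| = √(4² + 5²) ≈ 6.4031, ∠D ≈ 51.34°
|G| = 1414.2 / 6.4031 ≈ 220.86
Gain = 20 log₁₀(220.86) ≈ 46.88 dB

46.9 dB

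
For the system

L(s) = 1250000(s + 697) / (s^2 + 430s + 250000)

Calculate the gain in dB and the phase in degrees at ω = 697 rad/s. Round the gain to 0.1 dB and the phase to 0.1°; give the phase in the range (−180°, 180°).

At s = jω = j697:
zero (s+697): 697 + j697 → |·| = √(697²+697²) = √971618 ≈ 985.71, ∠ = arctan(697/697) ≈ 45.00°
quadratic: (j697)² + 430·j697 + 250000 = -235809 + j299710 → |·| ≈ 3.8136e+05, ∠ ≈ 128.20°
|L| = 1250000 · 985.71 / 3.8136e+05 ≈ 3230.9
Gain = 20 log₁₀(3230.9) ≈ 70.19 dB
∠L = 45.00° − 128.20° = -83.20°

70.2 dB, -83.2°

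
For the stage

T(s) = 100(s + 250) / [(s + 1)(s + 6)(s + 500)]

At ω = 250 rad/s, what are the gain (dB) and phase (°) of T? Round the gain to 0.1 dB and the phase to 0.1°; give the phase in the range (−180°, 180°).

-59.9 dB, -160.0°

At s = jω = j250:
zero (s+250): 250 + j250 → |·| = √(250²+250²) = √125000 ≈ 353.55, ∠ = arctan(250/250) ≈ 45.00°
pole (s+1): 1 + j250 → |·| = √(1²+250²) = √62501 ≈ 250, ∠ = arctan(250/1) ≈ 89.77°
pole (s+6): 6 + j250 → |·| = √(6²+250²) = √62536 ≈ 250.07, ∠ = arctan(250/6) ≈ 88.63°
pole (s+500): 500 + j250 → |·| = √(500²+250²) = √312500 ≈ 559.02, ∠ = arctan(250/500) ≈ 26.57°
|T| = 100 · 353.55 / 3.4949e+07 ≈ 0.0010116
Gain = 20 log₁₀(0.0010116) ≈ -59.90 dB
∠T = 45.00° − 204.97° = -159.97°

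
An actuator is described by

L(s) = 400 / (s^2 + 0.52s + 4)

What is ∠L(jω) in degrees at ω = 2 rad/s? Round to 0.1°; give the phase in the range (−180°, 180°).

-90.0°

At s = jω = j2:
quadratic: (j2)² + 0.52·j2 + 4 = 0 + j1.04 → |·| ≈ 1.04, ∠ ≈ 90.00°
∠L = 0.00° − 90.00° = -90.00°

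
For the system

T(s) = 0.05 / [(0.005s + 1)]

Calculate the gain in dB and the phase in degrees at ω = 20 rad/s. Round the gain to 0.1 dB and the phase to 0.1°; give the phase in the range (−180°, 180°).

-26.1 dB, -5.7°

At ω = 20 rad/s:
pole (1 + j20·0.005) = 1 + j0.1 → |·| ≈ 1.005, ∠ ≈ 5.71°
|T| = 0.05 · 1 / (1.005) ≈ 0.049751
Gain = 20 log₁₀(0.049751) ≈ -26.06 dB
∠T = (0°) − (5.71°) = -5.71°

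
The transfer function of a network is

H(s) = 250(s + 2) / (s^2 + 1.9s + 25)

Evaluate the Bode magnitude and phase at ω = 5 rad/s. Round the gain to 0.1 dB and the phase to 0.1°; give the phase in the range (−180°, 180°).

43.0 dB, -21.8°

At s = jω = j5:
zero (s+2): 2 + j5 → |·| = √(2²+5²) = √29 ≈ 5.3852, ∠ = arctan(5/2) ≈ 68.20°
quadratic: (j5)² + 1.9·j5 + 25 = 0 + j9.5 → |·| ≈ 9.5, ∠ ≈ 90.00°
|H| = 250 · 5.3852 / 9.5 ≈ 141.72
Gain = 20 log₁₀(141.72) ≈ 43.03 dB
∠H = 68.20° − 90.00° = -21.80°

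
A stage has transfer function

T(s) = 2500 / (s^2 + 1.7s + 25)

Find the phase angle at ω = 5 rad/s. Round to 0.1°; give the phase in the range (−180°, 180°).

-90.0°

At s = jω = j5:
quadratic: (j5)² + 1.7·j5 + 25 = 0 + j8.5 → |·| ≈ 8.5, ∠ ≈ 90.00°
∠T = 0.00° − 90.00° = -90.00°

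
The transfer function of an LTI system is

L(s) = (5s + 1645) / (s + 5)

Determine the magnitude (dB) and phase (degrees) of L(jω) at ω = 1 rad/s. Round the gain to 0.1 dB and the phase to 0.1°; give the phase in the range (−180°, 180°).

50.2 dB, -11.1°

Substitute s = j1:
Numerator: 5(j1) + 1645 = 1645 + j5
Denominator: (j1) + 5 = 5 + j1
|N| = √(1645² + 5²) ≈ 1645, ∠N ≈ 0.17°
|D| = √(5² + 1²) ≈ 5.099, ∠D ≈ 11.31°
|L| = 1645 / 5.099 ≈ 322.61
Gain = 20 log₁₀(322.61) ≈ 50.17 dB
∠L = 0.17° − 11.31° = -11.14°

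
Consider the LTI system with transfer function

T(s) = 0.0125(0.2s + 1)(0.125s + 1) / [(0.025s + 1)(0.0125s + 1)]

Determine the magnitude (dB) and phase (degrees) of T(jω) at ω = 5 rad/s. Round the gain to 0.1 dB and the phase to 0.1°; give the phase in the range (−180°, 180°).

At ω = 5 rad/s:
zero (1 + j5·0.2) = 1 + j1 → |·| ≈ 1.4142, ∠ ≈ 45.00°
zero (1 + j5·0.125) = 1 + j0.625 → |·| ≈ 1.1792, ∠ ≈ 32.01°
pole (1 + j5·0.025) = 1 + j0.125 → |·| ≈ 1.0078, ∠ ≈ 7.13°
pole (1 + j5·0.0125) = 1 + j0.0625 → |·| ≈ 1.002, ∠ ≈ 3.58°
|T| = 0.0125 · 1.4142 · 1.1792 / (1.0078 · 1.002) ≈ 0.020643
Gain = 20 log₁₀(0.020643) ≈ -33.70 dB
∠T = (45.00° + 32.01°) − (7.13° + 3.58°) = 66.30°

-33.7 dB, 66.3°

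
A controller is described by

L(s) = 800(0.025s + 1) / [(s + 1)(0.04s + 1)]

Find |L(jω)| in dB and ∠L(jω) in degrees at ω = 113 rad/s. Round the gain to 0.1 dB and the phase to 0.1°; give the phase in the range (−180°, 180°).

At ω = 113 rad/s:
zero (1 + j113·0.025) = 1 + j2.825 → |·| ≈ 2.9968, ∠ ≈ 70.51°
pole (1 + j113·1) = 1 + j113 → |·| ≈ 113, ∠ ≈ 89.49°
pole (1 + j113·0.04) = 1 + j4.52 → |·| ≈ 4.6293, ∠ ≈ 77.52°
|L| = 800 · 2.9968 / (113 · 4.6293) ≈ 4.583
Gain = 20 log₁₀(4.583) ≈ 13.22 dB
∠L = (70.51°) − (89.49° + 77.52°) = -96.50°

13.2 dB, -96.5°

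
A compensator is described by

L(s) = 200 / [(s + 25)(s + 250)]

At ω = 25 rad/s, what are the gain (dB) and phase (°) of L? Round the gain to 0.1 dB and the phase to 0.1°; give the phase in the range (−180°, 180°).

At s = jω = j25:
pole (s+25): 25 + j25 → |·| = √(25²+25²) = √1250 ≈ 35.355, ∠ = arctan(25/25) ≈ 45.00°
pole (s+250): 250 + j25 → |·| = √(250²+25²) = √63125 ≈ 251.25, ∠ = arctan(25/250) ≈ 5.71°
|L| = 200 / 8882.9 ≈ 0.022515
Gain = 20 log₁₀(0.022515) ≈ -32.95 dB
∠L = 0.00° − 50.71° = -50.71°

-33.0 dB, -50.7°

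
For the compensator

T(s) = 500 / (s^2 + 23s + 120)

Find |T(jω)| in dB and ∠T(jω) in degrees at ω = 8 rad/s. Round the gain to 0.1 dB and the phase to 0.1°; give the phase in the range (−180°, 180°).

8.3 dB, -73.1°

Substitute s = j8:
Numerator: 500 = 500 + j0
Denominator: (j8)^2 + 23(j8) + 120 = 56 + j184
|N| = √(500² + 0²) ≈ 500, ∠N ≈ 0.00°
|D| = √(56² + 184²) ≈ 192.33, ∠D ≈ 73.07°
|T| = 500 / 192.33 ≈ 2.5997
Gain = 20 log₁₀(2.5997) ≈ 8.30 dB
∠T = 0.00° − 73.07° = -73.07°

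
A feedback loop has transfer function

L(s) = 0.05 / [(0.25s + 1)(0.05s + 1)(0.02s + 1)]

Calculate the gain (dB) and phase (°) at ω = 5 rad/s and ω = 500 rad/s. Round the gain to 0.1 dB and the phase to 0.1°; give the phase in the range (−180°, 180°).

At ω = 5 rad/s:
pole (1 + j5·0.25) = 1 + j1.25 → |·| ≈ 1.6008, ∠ ≈ 51.34°
pole (1 + j5·0.05) = 1 + j0.25 → |·| ≈ 1.0308, ∠ ≈ 14.04°
pole (1 + j5·0.02) = 1 + j0.1 → |·| ≈ 1.005, ∠ ≈ 5.71°
|L| = 0.05 · 1 / (1.6008 · 1.0308 · 1.005) ≈ 0.03015
Gain = 20 log₁₀(0.03015) ≈ -30.41 dB
∠L = (0°) − (51.34° + 14.04° + 5.71°) = -71.09°

At ω = 500 rad/s:
pole (1 + j500·0.25) = 1 + j125 → |·| ≈ 125, ∠ ≈ 89.54°
pole (1 + j500·0.05) = 1 + j25 → |·| ≈ 25.02, ∠ ≈ 87.71°
pole (1 + j500·0.02) = 1 + j10 → |·| ≈ 10.05, ∠ ≈ 84.29°
|L| = 0.05 · 1 / (125 · 25.02 · 10.05) ≈ 1.5908e-06
Gain = 20 log₁₀(1.5908e-06) ≈ -115.97 dB
∠L = (0°) − (89.54° + 87.71° + 84.29°) = -261.54° ≡ 98.46° (principal value)

ω = 5: -30.4 dB, -71.1°; ω = 500: -116.0 dB, 98.5°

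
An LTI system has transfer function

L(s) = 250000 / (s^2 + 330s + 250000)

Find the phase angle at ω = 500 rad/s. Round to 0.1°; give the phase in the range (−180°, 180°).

At s = jω = j500:
quadratic: (j500)² + 330·j500 + 250000 = 0 + j165000 → |·| ≈ 1.65e+05, ∠ ≈ 90.00°
∠L = 0.00° − 90.00° = -90.00°

-90.0°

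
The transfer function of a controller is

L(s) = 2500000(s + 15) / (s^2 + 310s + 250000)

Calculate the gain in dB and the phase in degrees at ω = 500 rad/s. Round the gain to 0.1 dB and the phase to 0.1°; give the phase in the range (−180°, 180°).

At s = jω = j500:
zero (s+15): 15 + j500 → |·| = √(15²+500²) = √250225 ≈ 500.22, ∠ = arctan(500/15) ≈ 88.28°
quadratic: (j500)² + 310·j500 + 250000 = 0 + j155000 → |·| ≈ 1.55e+05, ∠ ≈ 90.00°
|L| = 2500000 · 500.22 / 1.55e+05 ≈ 8068.1
Gain = 20 log₁₀(8068.1) ≈ 78.14 dB
∠L = 88.28° − 90.00° = -1.72°

78.1 dB, -1.7°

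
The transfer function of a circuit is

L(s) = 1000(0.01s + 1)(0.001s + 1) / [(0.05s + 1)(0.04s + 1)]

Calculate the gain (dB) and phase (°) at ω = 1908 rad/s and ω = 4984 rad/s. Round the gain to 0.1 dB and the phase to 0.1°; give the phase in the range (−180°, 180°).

At ω = 1908 rad/s:
zero (1 + j1908·0.01) = 1 + j19.08 → |·| ≈ 19.106, ∠ ≈ 87.00°
zero (1 + j1908·0.001) = 1 + j1.908 → |·| ≈ 2.1542, ∠ ≈ 62.34°
pole (1 + j1908·0.05) = 1 + j95.4 → |·| ≈ 95.405, ∠ ≈ 89.40°
pole (1 + j1908·0.04) = 1 + j76.32 → |·| ≈ 76.327, ∠ ≈ 89.25°
|L| = 1000 · 19.106 · 2.1542 / (95.405 · 76.327) ≈ 5.6521
Gain = 20 log₁₀(5.6521) ≈ 15.04 dB
∠L = (87.00° + 62.34°) − (89.40° + 89.25°) = -29.31°

At ω = 4984 rad/s:
zero (1 + j4984·0.01) = 1 + j49.84 → |·| ≈ 49.85, ∠ ≈ 88.85°
zero (1 + j4984·0.001) = 1 + j4.984 → |·| ≈ 5.0833, ∠ ≈ 78.65°
pole (1 + j4984·0.05) = 1 + j249.2 → |·| ≈ 249.2, ∠ ≈ 89.77°
pole (1 + j4984·0.04) = 1 + j199.36 → |·| ≈ 199.36, ∠ ≈ 89.71°
|L| = 1000 · 49.85 · 5.0833 / (249.2 · 199.36) ≈ 5.1006
Gain = 20 log₁₀(5.1006) ≈ 14.15 dB
∠L = (88.85° + 78.65°) − (89.77° + 89.71°) = -11.98°

ω = 1908: 15.0 dB, -29.3°; ω = 4984: 14.2 dB, -12.0°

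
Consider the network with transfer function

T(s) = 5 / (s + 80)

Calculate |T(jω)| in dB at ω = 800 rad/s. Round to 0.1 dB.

At s = jω = j800:
pole (s+80): 80 + j800 → |·| = √(80²+800²) = √646400 ≈ 803.99, ∠ = arctan(800/80) ≈ 84.29°
|T| = 5 / 803.99 ≈ 0.006219
Gain = 20 log₁₀(0.006219) ≈ -44.13 dB

-44.1 dB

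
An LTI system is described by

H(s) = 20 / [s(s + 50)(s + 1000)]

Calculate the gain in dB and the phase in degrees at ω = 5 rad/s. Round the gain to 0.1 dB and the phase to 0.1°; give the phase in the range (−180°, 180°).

-82.0 dB, -96.0°

At s = jω = j5:
pole (s+50): 50 + j5 → |·| = √(50²+5²) = √2525 ≈ 50.249, ∠ = arctan(5/50) ≈ 5.71°
pole (s+1000): 1000 + j5 → |·| = √(1000²+5²) = √1000025 ≈ 1000, ∠ = arctan(5/1000) ≈ 0.29°
pole at origin: |s| = 5, ∠ = 90.00° (in denominator)
|H| = 20 / 2.5124e+05 ≈ 7.9605e-05
Gain = 20 log₁₀(7.9605e-05) ≈ -81.98 dB
∠H = 0.00° − 96.00° = -96.00°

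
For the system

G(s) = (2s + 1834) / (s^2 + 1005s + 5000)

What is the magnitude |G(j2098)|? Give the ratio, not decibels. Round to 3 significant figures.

Substitute s = j2098:
Numerator: 2(j2098) + 1834 = 1834 + j4196
Denominator: (j2098)^2 + 1005(j2098) + 5000 = -4396604 + j2108490
|N| = √(1834² + 4196²) ≈ 4579.3, ∠N ≈ 66.39°
|D| = √(4396604² + 2108490²) ≈ 4.876e+06, ∠D ≈ 154.38°
|G| = 4579.3 / 4.876e+06 ≈ 0.00093915

0.000939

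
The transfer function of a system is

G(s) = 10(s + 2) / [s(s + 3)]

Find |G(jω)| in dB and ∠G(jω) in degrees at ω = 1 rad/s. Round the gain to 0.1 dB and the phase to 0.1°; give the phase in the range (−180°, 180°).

17.0 dB, -81.9°

At s = jω = j1:
zero (s+2): 2 + j1 → |·| = √(2²+1²) = √5 ≈ 2.2361, ∠ = arctan(1/2) ≈ 26.57°
pole (s+3): 3 + j1 → |·| = √(3²+1²) = √10 ≈ 3.1623, ∠ = arctan(1/3) ≈ 18.43°
pole at origin: |s| = 1, ∠ = 90.00° (in denominator)
|G| = 10 · 2.2361 / 3.1623 ≈ 7.0711
Gain = 20 log₁₀(7.0711) ≈ 16.99 dB
∠G = 26.57° − 108.43° = -81.86°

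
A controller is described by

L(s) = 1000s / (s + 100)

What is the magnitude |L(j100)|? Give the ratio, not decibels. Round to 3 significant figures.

At s = jω = j100:
zero at origin: s = j100 → |·| = 100, ∠ = 90.00°
pole (s+100): 100 + j100 → |·| = √(100²+100²) = √20000 ≈ 141.42, ∠ = arctan(100/100) ≈ 45.00°
|L| = 1000 · 100 / 141.42 ≈ 707.11

707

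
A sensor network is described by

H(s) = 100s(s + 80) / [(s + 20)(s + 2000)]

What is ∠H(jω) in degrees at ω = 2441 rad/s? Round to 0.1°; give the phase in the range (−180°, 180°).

At s = jω = j2441:
zero (s+80): 80 + j2441 → |·| = √(80²+2441²) = √5964881 ≈ 2442.3, ∠ = arctan(2441/80) ≈ 88.12°
zero at origin: s = j2441 → |·| = 2441, ∠ = 90.00°
pole (s+20): 20 + j2441 → |·| = √(20²+2441²) = √5958881 ≈ 2441.1, ∠ = arctan(2441/20) ≈ 89.53°
pole (s+2000): 2000 + j2441 → |·| = √(2000²+2441²) = √9958481 ≈ 3155.7, ∠ = arctan(2441/2000) ≈ 50.67°
∠H = 178.12° − 140.20° = 37.92°

37.9°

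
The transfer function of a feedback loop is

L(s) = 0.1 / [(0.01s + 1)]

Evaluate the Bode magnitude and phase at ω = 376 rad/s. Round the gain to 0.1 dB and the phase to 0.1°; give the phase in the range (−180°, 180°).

At ω = 376 rad/s:
pole (1 + j376·0.01) = 1 + j3.76 → |·| ≈ 3.8907, ∠ ≈ 75.11°
|L| = 0.1 · 1 / (3.8907) ≈ 0.025702
Gain = 20 log₁₀(0.025702) ≈ -31.80 dB
∠L = (0°) − (75.11°) = -75.11°

-31.8 dB, -75.1°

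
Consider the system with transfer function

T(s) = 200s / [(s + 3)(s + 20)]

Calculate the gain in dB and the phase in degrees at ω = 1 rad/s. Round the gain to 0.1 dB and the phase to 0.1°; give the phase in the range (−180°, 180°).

At s = jω = j1:
zero at origin: s = j1 → |·| = 1, ∠ = 90.00°
pole (s+3): 3 + j1 → |·| = √(3²+1²) = √10 ≈ 3.1623, ∠ = arctan(1/3) ≈ 18.43°
pole (s+20): 20 + j1 → |·| = √(20²+1²) = √401 ≈ 20.025, ∠ = arctan(1/20) ≈ 2.86°
|T| = 200 · 1 / 63.325 ≈ 3.1583
Gain = 20 log₁₀(3.1583) ≈ 9.99 dB
∠T = 90.00° − 21.29° = 68.71°

10.0 dB, 68.7°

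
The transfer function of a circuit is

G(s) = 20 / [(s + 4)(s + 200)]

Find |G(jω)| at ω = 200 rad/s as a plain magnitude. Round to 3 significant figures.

0.000353

At s = jω = j200:
pole (s+4): 4 + j200 → |·| = √(4²+200²) = √40016 ≈ 200.04, ∠ = arctan(200/4) ≈ 88.85°
pole (s+200): 200 + j200 → |·| = √(200²+200²) = √80000 ≈ 282.84, ∠ = arctan(200/200) ≈ 45.00°
|G| = 20 / 56579 ≈ 0.00035349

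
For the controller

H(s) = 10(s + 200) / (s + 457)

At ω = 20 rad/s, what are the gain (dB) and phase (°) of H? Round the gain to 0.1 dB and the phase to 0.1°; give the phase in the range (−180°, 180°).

At s = jω = j20:
zero (s+200): 200 + j20 → |·| = √(200²+20²) = √40400 ≈ 201, ∠ = arctan(20/200) ≈ 5.71°
pole (s+457): 457 + j20 → |·| = √(457²+20²) = √209249 ≈ 457.44, ∠ = arctan(20/457) ≈ 2.51°
|H| = 10 · 201 / 457.44 ≈ 4.394
Gain = 20 log₁₀(4.394) ≈ 12.86 dB
∠H = 5.71° − 2.51° = 3.20°

12.9 dB, 3.2°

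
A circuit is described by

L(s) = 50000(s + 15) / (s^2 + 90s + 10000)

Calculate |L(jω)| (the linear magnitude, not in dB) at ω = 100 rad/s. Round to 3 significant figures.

562

At s = jω = j100:
zero (s+15): 15 + j100 → |·| = √(15²+100²) = √10225 ≈ 101.12, ∠ = arctan(100/15) ≈ 81.47°
quadratic: (j100)² + 90·j100 + 10000 = 0 + j9000 → |·| ≈ 9000, ∠ ≈ 90.00°
|L| = 50000 · 101.12 / 9000 ≈ 561.78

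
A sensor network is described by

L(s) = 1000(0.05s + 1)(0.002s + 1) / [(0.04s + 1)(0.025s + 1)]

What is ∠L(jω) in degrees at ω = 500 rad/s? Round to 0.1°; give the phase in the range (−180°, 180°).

-39.9°

At ω = 500 rad/s:
zero (1 + j500·0.05) = 1 + j25 → |·| ≈ 25.02, ∠ ≈ 87.71°
zero (1 + j500·0.002) = 1 + j1 → |·| ≈ 1.4142, ∠ ≈ 45.00°
pole (1 + j500·0.04) = 1 + j20 → |·| ≈ 20.025, ∠ ≈ 87.14°
pole (1 + j500·0.025) = 1 + j12.5 → |·| ≈ 12.54, ∠ ≈ 85.43°
∠L = (87.71° + 45.00°) − (87.14° + 85.43°) = -39.86°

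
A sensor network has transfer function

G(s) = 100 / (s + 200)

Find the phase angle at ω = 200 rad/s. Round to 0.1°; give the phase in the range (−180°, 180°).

-45.0°

Substitute s = j200:
Numerator: 100 = 100 + j0
Denominator: (j200) + 200 = 200 + j200
|N| = √(100² + 0²) ≈ 100, ∠N ≈ 0.00°
|D| = √(200² + 200²) ≈ 282.84, ∠D ≈ 45.00°
∠G = 0.00° − 45.00° = -45.00°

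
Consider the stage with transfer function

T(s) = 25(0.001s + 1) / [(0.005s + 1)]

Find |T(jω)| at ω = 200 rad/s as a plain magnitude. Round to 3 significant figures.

At ω = 200 rad/s:
zero (1 + j200·0.001) = 1 + j0.2 → |·| ≈ 1.0198, ∠ ≈ 11.31°
pole (1 + j200·0.005) = 1 + j1 → |·| ≈ 1.4142, ∠ ≈ 45.00°
|T| = 25 · 1.0198 / (1.4142) ≈ 18.028

18.0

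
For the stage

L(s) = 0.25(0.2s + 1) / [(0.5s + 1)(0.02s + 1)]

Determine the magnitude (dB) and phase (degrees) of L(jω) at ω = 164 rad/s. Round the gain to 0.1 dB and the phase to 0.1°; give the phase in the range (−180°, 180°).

-30.7 dB, -74.1°

At ω = 164 rad/s:
zero (1 + j164·0.2) = 1 + j32.8 → |·| ≈ 32.815, ∠ ≈ 88.25°
pole (1 + j164·0.5) = 1 + j82 → |·| ≈ 82.006, ∠ ≈ 89.30°
pole (1 + j164·0.02) = 1 + j3.28 → |·| ≈ 3.4291, ∠ ≈ 73.04°
|L| = 0.25 · 32.815 / (82.006 · 3.4291) ≈ 0.029173
Gain = 20 log₁₀(0.029173) ≈ -30.70 dB
∠L = (88.25°) − (89.30° + 73.04°) = -74.09°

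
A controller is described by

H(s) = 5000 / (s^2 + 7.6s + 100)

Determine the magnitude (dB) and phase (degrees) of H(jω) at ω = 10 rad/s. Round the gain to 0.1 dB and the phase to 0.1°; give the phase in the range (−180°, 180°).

36.4 dB, -90.0°

At s = jω = j10:
quadratic: (j10)² + 7.6·j10 + 100 = 0 + j76 → |·| ≈ 76, ∠ ≈ 90.00°
|H| = 5000 / 76 ≈ 65.789
Gain = 20 log₁₀(65.789) ≈ 36.36 dB
∠H = 0.00° − 90.00° = -90.00°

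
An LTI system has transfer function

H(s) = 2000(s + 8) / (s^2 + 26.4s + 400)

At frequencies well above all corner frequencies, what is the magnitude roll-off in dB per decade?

Each pole contributes −20 dB/decade at high frequency; each zero contributes +20 dB/decade.
Net: 1 zero(s) − 2 pole(s) → -20 dB/decade.

-20 dB/decade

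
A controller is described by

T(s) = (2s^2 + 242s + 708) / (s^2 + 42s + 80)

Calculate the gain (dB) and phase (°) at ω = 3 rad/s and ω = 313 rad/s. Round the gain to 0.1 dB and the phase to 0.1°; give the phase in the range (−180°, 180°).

ω = 3: 16.8 dB, -14.1°; ω = 313: 6.5 dB, -13.6°

Substitute s = j3:
Numerator: 2(j3)^2 + 242(j3) + 708 = 690 + j726
Denominator: (j3)^2 + 42(j3) + 80 = 71 + j126
|N| = √(690² + 726²) ≈ 1001.6, ∠N ≈ 46.46°
|D| = √(71² + 126²) ≈ 144.63, ∠D ≈ 60.60°
|T| = 1001.6 / 144.63 ≈ 6.9253
Gain = 20 log₁₀(6.9253) ≈ 16.81 dB
∠T = 46.46° − 60.60° = -14.14°

Substitute s = j313:
Numerator: 2(j313)^2 + 242(j313) + 708 = -195230 + j75746
Denominator: (j313)^2 + 42(j313) + 80 = -97889 + j13146
|N| = √(195230² + 75746²) ≈ 2.0941e+05, ∠N ≈ 158.79°
|D| = √(97889² + 13146²) ≈ 98768, ∠D ≈ 172.35°
|T| = 2.0941e+05 / 98768 ≈ 2.1202
Gain = 20 log₁₀(2.1202) ≈ 6.53 dB
∠T = 158.79° − 172.35° = -13.56°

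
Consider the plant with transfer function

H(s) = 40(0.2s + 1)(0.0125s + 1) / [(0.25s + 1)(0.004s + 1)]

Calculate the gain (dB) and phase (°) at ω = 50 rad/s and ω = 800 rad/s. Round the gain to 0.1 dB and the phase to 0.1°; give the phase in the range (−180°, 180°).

At ω = 50 rad/s:
zero (1 + j50·0.2) = 1 + j10 → |·| ≈ 10.05, ∠ ≈ 84.29°
zero (1 + j50·0.0125) = 1 + j0.625 → |·| ≈ 1.1792, ∠ ≈ 32.01°
pole (1 + j50·0.25) = 1 + j12.5 → |·| ≈ 12.54, ∠ ≈ 85.43°
pole (1 + j50·0.004) = 1 + j0.2 → |·| ≈ 1.0198, ∠ ≈ 11.31°
|H| = 40 · 10.05 · 1.1792 / (12.54 · 1.0198) ≈ 37.068
Gain = 20 log₁₀(37.068) ≈ 31.38 dB
∠H = (84.29° + 32.01°) − (85.43° + 11.31°) = 19.56°

At ω = 800 rad/s:
zero (1 + j800·0.2) = 1 + j160 → |·| ≈ 160, ∠ ≈ 89.64°
zero (1 + j800·0.0125) = 1 + j10 → |·| ≈ 10.05, ∠ ≈ 84.29°
pole (1 + j800·0.25) = 1 + j200 → |·| ≈ 200, ∠ ≈ 89.71°
pole (1 + j800·0.004) = 1 + j3.2 → |·| ≈ 3.3526, ∠ ≈ 72.65°
|H| = 40 · 160 · 10.05 / (200 · 3.3526) ≈ 95.926
Gain = 20 log₁₀(95.926) ≈ 39.64 dB
∠H = (89.64° + 84.29°) − (89.71° + 72.65°) = 11.57°

ω = 50: 31.4 dB, 19.6°; ω = 800: 39.6 dB, 11.6°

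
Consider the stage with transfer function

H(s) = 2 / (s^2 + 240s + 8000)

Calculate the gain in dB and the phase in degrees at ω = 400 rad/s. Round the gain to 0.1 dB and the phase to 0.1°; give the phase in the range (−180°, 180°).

-99.1 dB, -147.7°

Substitute s = j400:
Numerator: 2 = 2 + j0
Denominator: (j400)^2 + 240(j400) + 8000 = -152000 + j96000
|N| = √(2² + 0²) ≈ 2, ∠N ≈ 0.00°
|D| = √(152000² + 96000²) ≈ 1.7978e+05, ∠D ≈ 147.72°
|H| = 2 / 1.7978e+05 ≈ 1.1125e-05
Gain = 20 log₁₀(1.1125e-05) ≈ -99.07 dB
∠H = 0.00° − 147.72° = -147.72°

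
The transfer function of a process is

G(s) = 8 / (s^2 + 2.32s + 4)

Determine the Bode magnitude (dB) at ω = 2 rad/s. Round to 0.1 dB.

4.7 dB

At s = jω = j2:
quadratic: (j2)² + 2.32·j2 + 4 = 0 + j4.64 → |·| ≈ 4.64, ∠ ≈ 90.00°
|G| = 8 / 4.64 ≈ 1.7241
Gain = 20 log₁₀(1.7241) ≈ 4.73 dB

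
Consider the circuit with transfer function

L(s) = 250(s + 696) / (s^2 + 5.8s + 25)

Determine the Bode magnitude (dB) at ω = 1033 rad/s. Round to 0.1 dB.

At s = jω = j1033:
zero (s+696): 696 + j1033 → |·| = √(696²+1033²) = √1551505 ≈ 1245.6, ∠ = arctan(1033/696) ≈ 56.03°
quadratic: (j1033)² + 5.8·j1033 + 25 = -1067064 + j5991.4 → |·| ≈ 1.0671e+06, ∠ ≈ 179.68°
|L| = 250 · 1245.6 / 1.0671e+06 ≈ 0.29182
Gain = 20 log₁₀(0.29182) ≈ -10.70 dB

-10.7 dB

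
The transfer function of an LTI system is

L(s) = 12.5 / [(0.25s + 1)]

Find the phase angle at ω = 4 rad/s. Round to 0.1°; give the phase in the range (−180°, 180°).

-45.0°

At ω = 4 rad/s:
pole (1 + j4·0.25) = 1 + j1 → |·| ≈ 1.4142, ∠ ≈ 45.00°
∠L = (0°) − (45.00°) = -45.00°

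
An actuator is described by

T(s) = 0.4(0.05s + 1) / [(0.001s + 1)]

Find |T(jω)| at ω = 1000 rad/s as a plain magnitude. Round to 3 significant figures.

At ω = 1000 rad/s:
zero (1 + j1000·0.05) = 1 + j50 → |·| ≈ 50.01, ∠ ≈ 88.85°
pole (1 + j1000·0.001) = 1 + j1 → |·| ≈ 1.4142, ∠ ≈ 45.00°
|T| = 0.4 · 50.01 / (1.4142) ≈ 14.145

14.1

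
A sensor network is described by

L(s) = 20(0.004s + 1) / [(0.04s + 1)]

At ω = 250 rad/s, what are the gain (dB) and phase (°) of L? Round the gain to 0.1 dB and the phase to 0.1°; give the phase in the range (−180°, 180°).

9.0 dB, -39.3°

At ω = 250 rad/s:
zero (1 + j250·0.004) = 1 + j1 → |·| ≈ 1.4142, ∠ ≈ 45.00°
pole (1 + j250·0.04) = 1 + j10 → |·| ≈ 10.05, ∠ ≈ 84.29°
|L| = 20 · 1.4142 / (10.05) ≈ 2.8143
Gain = 20 log₁₀(2.8143) ≈ 8.99 dB
∠L = (45.00°) − (84.29°) = -39.29°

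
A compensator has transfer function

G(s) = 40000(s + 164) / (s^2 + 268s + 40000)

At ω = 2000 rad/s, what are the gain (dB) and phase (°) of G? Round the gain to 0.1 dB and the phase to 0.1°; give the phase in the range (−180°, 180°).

26.1 dB, -87.0°

At s = jω = j2000:
zero (s+164): 164 + j2000 → |·| = √(164²+2000²) = √4026896 ≈ 2006.7, ∠ = arctan(2000/164) ≈ 85.31°
quadratic: (j2000)² + 268·j2000 + 40000 = -3960000 + j536000 → |·| ≈ 3.9961e+06, ∠ ≈ 172.29°
|G| = 40000 · 2006.7 / 3.9961e+06 ≈ 20.087
Gain = 20 log₁₀(20.087) ≈ 26.06 dB
∠G = 85.31° − 172.29° = -86.98°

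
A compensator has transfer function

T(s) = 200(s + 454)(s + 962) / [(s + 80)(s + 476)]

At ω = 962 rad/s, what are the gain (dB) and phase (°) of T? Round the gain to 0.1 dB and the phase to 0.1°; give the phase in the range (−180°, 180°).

48.9 dB, -39.2°

At s = jω = j962:
zero (s+454): 454 + j962 → |·| = √(454²+962²) = √1131560 ≈ 1063.7, ∠ = arctan(962/454) ≈ 64.74°
zero (s+962): 962 + j962 → |·| = √(962²+962²) = √1850888 ≈ 1360.5, ∠ = arctan(962/962) ≈ 45.00°
pole (s+80): 80 + j962 → |·| = √(80²+962²) = √931844 ≈ 965.32, ∠ = arctan(962/80) ≈ 85.25°
pole (s+476): 476 + j962 → |·| = √(476²+962²) = √1152020 ≈ 1073.3, ∠ = arctan(962/476) ≈ 63.67°
|T| = 200 · 1.4472e+06 / 1.0361e+06 ≈ 279.36
Gain = 20 log₁₀(279.36) ≈ 48.92 dB
∠T = 109.74° − 148.92° = -39.18°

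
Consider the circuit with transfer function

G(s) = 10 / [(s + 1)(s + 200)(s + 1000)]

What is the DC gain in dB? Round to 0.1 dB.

G(0) = 10 / (1·200·1000) = 5e-05
20 log₁₀(5e-05) ≈ -86.02 dB

-86.0 dB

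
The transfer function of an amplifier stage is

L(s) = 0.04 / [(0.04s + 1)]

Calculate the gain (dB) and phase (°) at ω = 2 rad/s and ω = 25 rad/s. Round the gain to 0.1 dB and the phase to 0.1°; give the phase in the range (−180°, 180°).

ω = 2: -28.0 dB, -4.6°; ω = 25: -31.0 dB, -45.0°

At ω = 2 rad/s:
pole (1 + j2·0.04) = 1 + j0.08 → |·| ≈ 1.0032, ∠ ≈ 4.57°
|L| = 0.04 · 1 / (1.0032) ≈ 0.039872
Gain = 20 log₁₀(0.039872) ≈ -27.99 dB
∠L = (0°) − (4.57°) = -4.57°

At ω = 25 rad/s:
pole (1 + j25·0.04) = 1 + j1 → |·| ≈ 1.4142, ∠ ≈ 45.00°
|L| = 0.04 · 1 / (1.4142) ≈ 0.028285
Gain = 20 log₁₀(0.028285) ≈ -30.97 dB
∠L = (0°) − (45.00°) = -45.00°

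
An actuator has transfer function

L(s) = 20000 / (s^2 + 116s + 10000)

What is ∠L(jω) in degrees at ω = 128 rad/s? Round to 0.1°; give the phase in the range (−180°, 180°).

At s = jω = j128:
quadratic: (j128)² + 116·j128 + 10000 = -6384 + j14848 → |·| ≈ 16162, ∠ ≈ 113.27°
∠L = 0.00° − 113.27° = -113.27°

-113.3°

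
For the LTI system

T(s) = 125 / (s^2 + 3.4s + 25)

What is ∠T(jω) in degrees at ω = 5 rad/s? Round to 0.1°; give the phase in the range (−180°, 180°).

At s = jω = j5:
quadratic: (j5)² + 3.4·j5 + 25 = 0 + j17 → |·| ≈ 17, ∠ ≈ 90.00°
∠T = 0.00° − 90.00° = -90.00°

-90.0°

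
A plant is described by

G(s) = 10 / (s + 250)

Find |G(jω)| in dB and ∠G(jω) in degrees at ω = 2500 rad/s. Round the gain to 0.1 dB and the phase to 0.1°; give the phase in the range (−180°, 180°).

-48.0 dB, -84.3°

Substitute s = j2500:
Numerator: 10 = 10 + j0
Denominator: (j2500) + 250 = 250 + j2500
|N| = √(10² + 0²) ≈ 10, ∠N ≈ 0.00°
|D| = √(250² + 2500²) ≈ 2512.5, ∠D ≈ 84.29°
|G| = 10 / 2512.5 ≈ 0.0039801
Gain = 20 log₁₀(0.0039801) ≈ -48.00 dB
∠G = 0.00° − 84.29° = -84.29°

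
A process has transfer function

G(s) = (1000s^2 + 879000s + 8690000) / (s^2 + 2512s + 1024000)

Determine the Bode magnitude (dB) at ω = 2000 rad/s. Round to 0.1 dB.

Substitute s = j2000:
Numerator: 1000(j2000)^2 + 879000(j2000) + 8690000 = -3991310000 + j1758000000
Denominator: (j2000)^2 + 2512(j2000) + 1024000 = -2976000 + j5024000
|N| = √(3991310000² + 1758000000²) ≈ 4.3613e+09, ∠N ≈ 156.23°
|D| = √(2976000² + 5024000²) ≈ 5.8393e+06, ∠D ≈ 120.64°
|G| = 4.3613e+09 / 5.8393e+06 ≈ 746.89
Gain = 20 log₁₀(746.89) ≈ 57.47 dB

57.5 dB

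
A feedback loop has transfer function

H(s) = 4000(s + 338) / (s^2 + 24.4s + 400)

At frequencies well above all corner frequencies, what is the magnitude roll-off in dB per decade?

Each pole contributes −20 dB/decade at high frequency; each zero contributes +20 dB/decade.
Net: 1 zero(s) − 2 pole(s) → -20 dB/decade.

-20 dB/decade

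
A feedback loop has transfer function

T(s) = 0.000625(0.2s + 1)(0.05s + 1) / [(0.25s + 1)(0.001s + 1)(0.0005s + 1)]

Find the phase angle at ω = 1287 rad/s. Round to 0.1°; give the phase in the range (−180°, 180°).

At ω = 1287 rad/s:
zero (1 + j1287·0.2) = 1 + j257.4 → |·| ≈ 257.4, ∠ ≈ 89.78°
zero (1 + j1287·0.05) = 1 + j64.35 → |·| ≈ 64.358, ∠ ≈ 89.11°
pole (1 + j1287·0.25) = 1 + j321.75 → |·| ≈ 321.75, ∠ ≈ 89.82°
pole (1 + j1287·0.001) = 1 + j1.287 → |·| ≈ 1.6298, ∠ ≈ 52.15°
pole (1 + j1287·0.0005) = 1 + j0.6435 → |·| ≈ 1.1892, ∠ ≈ 32.76°
∠T = (89.78° + 89.11°) − (89.82° + 52.15° + 32.76°) = 4.16°

4.2°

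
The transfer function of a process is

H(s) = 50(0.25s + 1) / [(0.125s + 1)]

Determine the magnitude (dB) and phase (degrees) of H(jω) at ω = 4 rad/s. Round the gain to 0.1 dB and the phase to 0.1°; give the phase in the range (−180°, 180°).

At ω = 4 rad/s:
zero (1 + j4·0.25) = 1 + j1 → |·| ≈ 1.4142, ∠ ≈ 45.00°
pole (1 + j4·0.125) = 1 + j0.5 → |·| ≈ 1.118, ∠ ≈ 26.57°
|H| = 50 · 1.4142 / (1.118) ≈ 63.247
Gain = 20 log₁₀(63.247) ≈ 36.02 dB
∠H = (45.00°) − (26.57°) = 18.43°

36.0 dB, 18.4°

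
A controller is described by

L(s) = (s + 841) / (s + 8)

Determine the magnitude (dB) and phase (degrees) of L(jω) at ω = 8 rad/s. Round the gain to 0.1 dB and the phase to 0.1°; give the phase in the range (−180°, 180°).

37.4 dB, -44.5°

Substitute s = j8:
Numerator: (j8) + 841 = 841 + j8
Denominator: (j8) + 8 = 8 + j8
|N| = √(841² + 8²) ≈ 841.04, ∠N ≈ 0.55°
|D| = √(8² + 8²) ≈ 11.314, ∠D ≈ 45.00°
|L| = 841.04 / 11.314 ≈ 74.336
Gain = 20 log₁₀(74.336) ≈ 37.42 dB
∠L = 0.55° − 45.00° = -44.45°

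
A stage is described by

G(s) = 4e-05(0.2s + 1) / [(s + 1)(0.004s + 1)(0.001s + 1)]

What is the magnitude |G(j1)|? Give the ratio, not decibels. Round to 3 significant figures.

2.88e-05

At ω = 1 rad/s:
zero (1 + j1·0.2) = 1 + j0.2 → |·| ≈ 1.0198, ∠ ≈ 11.31°
pole (1 + j1·1) = 1 + j1 → |·| ≈ 1.4142, ∠ ≈ 45.00°
pole (1 + j1·0.004) = 1 + j0.004 → |·| ≈ 1, ∠ ≈ 0.23°
pole (1 + j1·0.001) = 1 + j0.001 → |·| ≈ 1, ∠ ≈ 0.06°
|G| = 4e-05 · 1.0198 / (1.4142 · 1 · 1) ≈ 2.8845e-05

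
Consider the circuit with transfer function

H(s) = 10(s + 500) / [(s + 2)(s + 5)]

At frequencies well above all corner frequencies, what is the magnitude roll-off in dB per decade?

-20 dB/decade

Each pole contributes −20 dB/decade at high frequency; each zero contributes +20 dB/decade.
Net: 1 zero(s) − 2 pole(s) → -20 dB/decade.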